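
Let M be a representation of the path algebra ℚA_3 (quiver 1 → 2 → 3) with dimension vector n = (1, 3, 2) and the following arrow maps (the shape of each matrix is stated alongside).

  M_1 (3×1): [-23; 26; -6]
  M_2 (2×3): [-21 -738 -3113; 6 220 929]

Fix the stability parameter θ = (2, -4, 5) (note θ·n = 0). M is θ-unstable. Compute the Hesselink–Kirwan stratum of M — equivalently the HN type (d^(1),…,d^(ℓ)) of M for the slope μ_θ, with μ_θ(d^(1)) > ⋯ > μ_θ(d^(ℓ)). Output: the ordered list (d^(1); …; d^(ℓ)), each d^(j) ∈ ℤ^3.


Via rank(M_{q-1}∘⋯∘M_p): M ≅ I[1,3], I[2,2], I[2,3].
μ_θ-semistable layers: μ^(1)=5; μ^(2)=-1; μ^(3)=-4

((0, 0, 2); (1, 1, 0); (0, 2, 0))


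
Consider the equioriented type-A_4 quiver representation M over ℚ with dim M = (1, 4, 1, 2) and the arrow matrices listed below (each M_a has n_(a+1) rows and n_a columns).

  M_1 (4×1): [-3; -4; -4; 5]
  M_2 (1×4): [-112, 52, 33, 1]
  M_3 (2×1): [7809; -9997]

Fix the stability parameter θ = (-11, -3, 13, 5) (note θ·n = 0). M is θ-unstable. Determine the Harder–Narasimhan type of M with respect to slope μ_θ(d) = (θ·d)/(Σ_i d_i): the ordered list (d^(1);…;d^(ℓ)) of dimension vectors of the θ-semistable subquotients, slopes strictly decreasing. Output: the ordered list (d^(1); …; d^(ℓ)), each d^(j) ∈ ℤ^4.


Barcode: M ≅ I[1,4], I[2,2]^3, I[4,4]. HN layers by μ_θ (4 steps, strictly decreasing):
  μ^(1)=9; μ^(2)=5; μ^(3)=-3; μ^(4)=-11

((0, 0, 1, 1); (0, 0, 0, 1); (0, 4, 0, 0); (1, 0, 0, 0))


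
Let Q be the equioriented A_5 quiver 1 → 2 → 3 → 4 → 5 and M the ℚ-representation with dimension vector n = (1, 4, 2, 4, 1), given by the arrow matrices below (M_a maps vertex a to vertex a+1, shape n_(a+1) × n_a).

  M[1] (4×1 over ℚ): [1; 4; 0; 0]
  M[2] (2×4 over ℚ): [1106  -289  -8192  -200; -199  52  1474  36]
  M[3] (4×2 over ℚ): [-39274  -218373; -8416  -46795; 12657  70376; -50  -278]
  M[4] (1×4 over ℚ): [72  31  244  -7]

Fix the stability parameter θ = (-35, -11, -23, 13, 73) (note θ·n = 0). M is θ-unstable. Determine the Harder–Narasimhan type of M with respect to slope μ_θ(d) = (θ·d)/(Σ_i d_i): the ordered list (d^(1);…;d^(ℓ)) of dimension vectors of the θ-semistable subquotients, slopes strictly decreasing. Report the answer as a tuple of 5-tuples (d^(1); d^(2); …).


Via rank(M_{q-1}∘⋯∘M_p): M ≅ I[1,5], I[2,2]^2, I[2,4], I[4,4]^2.
μ_θ-semistable layers: μ^(1)=73; μ^(2)=13; μ^(3)=-11; μ^(4)=-17; μ^(5)=-35

((0, 0, 0, 0, 1); (0, 0, 0, 4, 0); (0, 2, 0, 0, 0); (0, 2, 2, 0, 0); (1, 0, 0, 0, 0))


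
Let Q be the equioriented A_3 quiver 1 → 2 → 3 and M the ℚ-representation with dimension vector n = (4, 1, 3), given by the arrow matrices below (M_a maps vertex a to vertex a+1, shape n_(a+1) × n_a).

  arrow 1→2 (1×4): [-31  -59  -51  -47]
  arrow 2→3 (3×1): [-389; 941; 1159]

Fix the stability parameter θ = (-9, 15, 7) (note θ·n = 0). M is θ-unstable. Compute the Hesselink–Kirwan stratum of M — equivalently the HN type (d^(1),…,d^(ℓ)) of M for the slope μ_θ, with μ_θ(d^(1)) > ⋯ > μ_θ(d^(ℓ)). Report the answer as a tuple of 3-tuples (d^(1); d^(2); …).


Via rank(M_{q-1}∘⋯∘M_p): M ≅ I[1,1]^3, I[1,3], I[3,3]^2.
μ_θ-semistable layers: μ^(1)=11; μ^(2)=7; μ^(3)=-9

((0, 1, 1); (0, 0, 2); (4, 0, 0))


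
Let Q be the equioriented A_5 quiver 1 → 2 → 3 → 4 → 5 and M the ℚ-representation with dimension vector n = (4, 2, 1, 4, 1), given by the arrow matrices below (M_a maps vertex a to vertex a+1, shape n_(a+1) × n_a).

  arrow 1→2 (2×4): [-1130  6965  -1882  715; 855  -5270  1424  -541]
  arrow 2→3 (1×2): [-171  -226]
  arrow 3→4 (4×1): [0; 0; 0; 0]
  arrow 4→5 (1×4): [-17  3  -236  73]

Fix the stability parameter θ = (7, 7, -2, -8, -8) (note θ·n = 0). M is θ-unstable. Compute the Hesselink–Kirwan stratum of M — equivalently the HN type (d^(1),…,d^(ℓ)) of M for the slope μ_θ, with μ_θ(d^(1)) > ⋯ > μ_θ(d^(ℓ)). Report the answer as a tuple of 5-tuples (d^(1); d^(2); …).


Via rank(M_{q-1}∘⋯∘M_p): M ≅ I[1,1]^2, I[1,2], I[1,3], I[4,4]^3, I[4,5].
μ_θ-semistable layers: μ^(1)=7; μ^(2)=4; μ^(3)=-8

((3, 1, 0, 0, 0); (1, 1, 1, 0, 0); (0, 0, 0, 4, 1))


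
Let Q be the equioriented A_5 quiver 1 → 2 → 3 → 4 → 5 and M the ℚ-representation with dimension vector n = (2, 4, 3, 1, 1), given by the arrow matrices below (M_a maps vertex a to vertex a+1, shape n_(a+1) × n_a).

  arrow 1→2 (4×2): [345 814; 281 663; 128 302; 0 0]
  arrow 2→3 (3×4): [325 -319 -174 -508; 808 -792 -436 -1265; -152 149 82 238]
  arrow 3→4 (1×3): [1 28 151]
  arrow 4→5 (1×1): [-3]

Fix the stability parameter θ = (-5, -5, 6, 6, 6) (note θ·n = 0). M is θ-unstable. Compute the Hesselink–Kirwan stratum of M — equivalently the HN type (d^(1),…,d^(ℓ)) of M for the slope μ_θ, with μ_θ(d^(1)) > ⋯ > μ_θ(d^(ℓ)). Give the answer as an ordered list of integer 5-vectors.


Interval decomposition of M: I[1,3], I[1,5], I[2,2], I[2,3].
HN type (ℓ=2): μ^(1)=6; μ^(2)=-5

((0, 0, 3, 1, 1); (2, 4, 0, 0, 0))


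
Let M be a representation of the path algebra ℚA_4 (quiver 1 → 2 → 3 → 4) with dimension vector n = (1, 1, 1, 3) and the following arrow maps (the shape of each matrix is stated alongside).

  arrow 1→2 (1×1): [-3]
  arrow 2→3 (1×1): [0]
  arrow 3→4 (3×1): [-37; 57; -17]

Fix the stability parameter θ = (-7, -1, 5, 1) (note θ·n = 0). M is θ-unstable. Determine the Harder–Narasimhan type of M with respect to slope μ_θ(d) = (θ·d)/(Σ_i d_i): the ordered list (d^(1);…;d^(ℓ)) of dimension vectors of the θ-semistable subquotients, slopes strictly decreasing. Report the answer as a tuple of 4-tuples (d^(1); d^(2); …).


Via rank(M_{q-1}∘⋯∘M_p): M ≅ I[1,2], I[3,4], I[4,4]^2.
μ_θ-semistable layers: μ^(1)=3; μ^(2)=1; μ^(3)=-1; μ^(4)=-7

((0, 0, 1, 1); (0, 0, 0, 2); (0, 1, 0, 0); (1, 0, 0, 0))


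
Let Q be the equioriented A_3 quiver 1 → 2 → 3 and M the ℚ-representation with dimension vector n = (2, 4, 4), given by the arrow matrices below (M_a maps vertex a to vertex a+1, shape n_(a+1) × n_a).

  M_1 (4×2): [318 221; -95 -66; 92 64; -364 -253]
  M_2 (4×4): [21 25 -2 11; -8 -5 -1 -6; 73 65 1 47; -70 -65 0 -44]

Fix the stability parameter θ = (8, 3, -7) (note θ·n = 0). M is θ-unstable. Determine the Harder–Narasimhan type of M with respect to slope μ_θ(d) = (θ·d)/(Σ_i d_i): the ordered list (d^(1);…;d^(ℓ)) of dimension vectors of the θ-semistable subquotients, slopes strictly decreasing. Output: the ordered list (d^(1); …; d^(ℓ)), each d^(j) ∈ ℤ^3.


Interval decomposition of M: I[1,2], I[1,3], I[2,3]^2, I[3,3].
HN type (ℓ=4): μ^(1)=11/2; μ^(2)=4/3; μ^(3)=-2; μ^(4)=-7

((1, 1, 0); (1, 1, 1); (0, 2, 2); (0, 0, 1))


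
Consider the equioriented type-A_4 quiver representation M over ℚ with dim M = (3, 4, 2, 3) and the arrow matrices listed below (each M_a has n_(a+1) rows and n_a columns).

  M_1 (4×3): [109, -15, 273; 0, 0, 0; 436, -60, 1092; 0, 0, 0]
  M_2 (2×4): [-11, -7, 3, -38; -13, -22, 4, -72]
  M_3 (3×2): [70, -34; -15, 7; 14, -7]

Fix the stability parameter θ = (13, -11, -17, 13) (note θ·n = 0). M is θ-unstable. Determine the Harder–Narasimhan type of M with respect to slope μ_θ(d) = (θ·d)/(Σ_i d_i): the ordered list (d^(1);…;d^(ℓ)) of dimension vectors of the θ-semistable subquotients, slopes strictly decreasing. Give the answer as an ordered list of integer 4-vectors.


Via rank(M_{q-1}∘⋯∘M_p): M ≅ I[1,1]^2, I[1,4], I[2,2]^2, I[2,4], I[4,4].
μ_θ-semistable layers: μ^(1)=13; μ^(2)=-5; μ^(3)=-11; μ^(4)=-14

((2, 0, 0, 3); (1, 1, 1, 0); (0, 2, 0, 0); (0, 1, 1, 0))


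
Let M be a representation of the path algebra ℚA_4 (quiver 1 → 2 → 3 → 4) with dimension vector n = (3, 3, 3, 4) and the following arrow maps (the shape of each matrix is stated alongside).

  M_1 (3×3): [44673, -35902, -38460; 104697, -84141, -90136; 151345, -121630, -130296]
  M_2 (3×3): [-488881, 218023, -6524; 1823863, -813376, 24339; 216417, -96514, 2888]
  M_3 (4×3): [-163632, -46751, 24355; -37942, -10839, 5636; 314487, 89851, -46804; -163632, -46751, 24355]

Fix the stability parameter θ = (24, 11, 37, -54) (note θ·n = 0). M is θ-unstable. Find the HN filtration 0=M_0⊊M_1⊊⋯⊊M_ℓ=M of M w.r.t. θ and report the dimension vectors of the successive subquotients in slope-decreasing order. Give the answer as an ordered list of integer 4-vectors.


Via rank(M_{q-1}∘⋯∘M_p): M ≅ I[1,4]^3, I[4,4].
μ_θ-semistable layers: μ^(1)=9/2; μ^(2)=-54

((3, 3, 3, 3); (0, 0, 0, 1))


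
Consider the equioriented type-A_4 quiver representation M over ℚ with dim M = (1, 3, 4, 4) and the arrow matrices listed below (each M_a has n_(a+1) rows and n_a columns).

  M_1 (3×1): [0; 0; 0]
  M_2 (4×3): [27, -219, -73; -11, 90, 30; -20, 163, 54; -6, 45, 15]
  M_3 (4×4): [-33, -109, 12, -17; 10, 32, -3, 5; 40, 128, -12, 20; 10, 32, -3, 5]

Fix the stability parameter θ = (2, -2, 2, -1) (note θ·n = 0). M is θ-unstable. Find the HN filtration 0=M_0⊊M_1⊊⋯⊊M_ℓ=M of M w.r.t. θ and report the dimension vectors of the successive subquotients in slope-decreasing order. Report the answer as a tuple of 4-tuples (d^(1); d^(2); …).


Via rank(M_{q-1}∘⋯∘M_p): M ≅ I[1,1], I[2,3], I[2,4]^2, I[3,3], I[4,4]^2.
μ_θ-semistable layers: μ^(1)=2; μ^(2)=1/2; μ^(3)=-1; μ^(4)=-2

((1, 0, 2, 0); (0, 0, 2, 2); (0, 0, 0, 2); (0, 3, 0, 0))


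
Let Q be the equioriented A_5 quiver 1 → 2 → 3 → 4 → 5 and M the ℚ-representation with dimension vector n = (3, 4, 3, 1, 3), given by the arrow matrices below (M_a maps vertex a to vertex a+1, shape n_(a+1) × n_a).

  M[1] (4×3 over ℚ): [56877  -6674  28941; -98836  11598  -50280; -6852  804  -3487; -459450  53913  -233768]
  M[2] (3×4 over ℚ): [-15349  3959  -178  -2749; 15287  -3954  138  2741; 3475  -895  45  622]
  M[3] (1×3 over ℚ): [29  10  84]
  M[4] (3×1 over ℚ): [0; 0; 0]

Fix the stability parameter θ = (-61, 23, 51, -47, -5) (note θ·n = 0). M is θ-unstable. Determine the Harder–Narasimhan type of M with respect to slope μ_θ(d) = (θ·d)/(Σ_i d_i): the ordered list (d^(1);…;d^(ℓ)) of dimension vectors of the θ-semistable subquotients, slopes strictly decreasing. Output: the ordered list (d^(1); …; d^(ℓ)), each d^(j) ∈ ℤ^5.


Via rank(M_{q-1}∘⋯∘M_p): M ≅ I[1,3]^2, I[1,4], I[2,2], I[5,5]^3.
μ_θ-semistable layers: μ^(1)=51; μ^(2)=23; μ^(3)=9; μ^(4)=-5; μ^(5)=-61

((0, 0, 2, 0, 0); (0, 3, 0, 0, 0); (0, 1, 1, 1, 0); (0, 0, 0, 0, 3); (3, 0, 0, 0, 0))


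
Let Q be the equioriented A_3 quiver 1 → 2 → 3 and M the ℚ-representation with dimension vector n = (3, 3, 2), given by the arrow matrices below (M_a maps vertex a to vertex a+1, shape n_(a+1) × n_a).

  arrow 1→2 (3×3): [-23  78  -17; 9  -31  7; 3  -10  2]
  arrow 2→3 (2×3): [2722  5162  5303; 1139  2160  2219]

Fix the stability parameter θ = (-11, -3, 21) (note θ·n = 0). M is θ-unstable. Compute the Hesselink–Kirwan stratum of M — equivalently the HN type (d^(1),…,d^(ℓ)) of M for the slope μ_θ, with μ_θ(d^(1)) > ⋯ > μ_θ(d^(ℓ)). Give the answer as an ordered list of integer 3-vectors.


Interval decomposition of M: I[1,2], I[1,3]^2.
HN type (ℓ=3): μ^(1)=21; μ^(2)=-3; μ^(3)=-11

((0, 0, 2); (0, 3, 0); (3, 0, 0))


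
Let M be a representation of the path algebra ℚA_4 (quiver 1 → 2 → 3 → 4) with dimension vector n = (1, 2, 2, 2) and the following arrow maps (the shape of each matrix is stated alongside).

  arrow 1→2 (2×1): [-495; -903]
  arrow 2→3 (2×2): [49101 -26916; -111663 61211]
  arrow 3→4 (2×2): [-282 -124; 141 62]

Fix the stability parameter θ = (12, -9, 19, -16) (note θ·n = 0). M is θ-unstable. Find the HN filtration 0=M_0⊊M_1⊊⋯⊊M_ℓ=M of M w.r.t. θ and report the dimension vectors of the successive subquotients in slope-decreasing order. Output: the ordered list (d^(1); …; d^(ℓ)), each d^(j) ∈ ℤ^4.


Via rank(M_{q-1}∘⋯∘M_p): M ≅ I[1,4], I[2,3], I[4,4].
μ_θ-semistable layers: μ^(1)=19; μ^(2)=3/2; μ^(3)=-9; μ^(4)=-16

((0, 0, 1, 0); (1, 1, 1, 1); (0, 1, 0, 0); (0, 0, 0, 1))


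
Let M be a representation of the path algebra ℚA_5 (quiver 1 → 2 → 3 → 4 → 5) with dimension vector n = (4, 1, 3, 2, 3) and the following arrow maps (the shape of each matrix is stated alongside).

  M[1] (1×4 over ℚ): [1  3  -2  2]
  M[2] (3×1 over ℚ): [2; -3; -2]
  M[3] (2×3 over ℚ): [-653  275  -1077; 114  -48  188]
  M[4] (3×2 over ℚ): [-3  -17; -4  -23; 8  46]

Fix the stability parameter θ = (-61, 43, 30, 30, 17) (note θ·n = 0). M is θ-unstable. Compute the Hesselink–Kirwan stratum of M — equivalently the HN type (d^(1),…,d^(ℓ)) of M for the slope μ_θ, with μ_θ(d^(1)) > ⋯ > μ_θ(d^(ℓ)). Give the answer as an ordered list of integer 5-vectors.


Barcode: M ≅ I[1,1]^3, I[1,5], I[3,3], I[3,5], I[5,5]. HN layers by μ_θ (4 steps, strictly decreasing):
  μ^(1)=30; μ^(2)=77/3; μ^(3)=17; μ^(4)=-61

((0, 1, 2, 1, 1); (0, 0, 1, 1, 1); (0, 0, 0, 0, 1); (4, 0, 0, 0, 0))


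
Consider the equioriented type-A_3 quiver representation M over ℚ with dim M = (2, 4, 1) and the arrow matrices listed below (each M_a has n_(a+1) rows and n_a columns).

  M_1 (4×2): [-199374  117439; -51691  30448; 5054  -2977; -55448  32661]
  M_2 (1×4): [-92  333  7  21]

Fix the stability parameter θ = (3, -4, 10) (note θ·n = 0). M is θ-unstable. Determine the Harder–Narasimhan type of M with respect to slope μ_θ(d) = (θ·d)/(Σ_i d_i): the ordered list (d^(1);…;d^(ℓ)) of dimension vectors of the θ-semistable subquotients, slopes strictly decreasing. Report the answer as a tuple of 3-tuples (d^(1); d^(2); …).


Via rank(M_{q-1}∘⋯∘M_p): M ≅ I[1,2], I[1,3], I[2,2]^2.
μ_θ-semistable layers: μ^(1)=10; μ^(2)=-1/2; μ^(3)=-4

((0, 0, 1); (2, 2, 0); (0, 2, 0))


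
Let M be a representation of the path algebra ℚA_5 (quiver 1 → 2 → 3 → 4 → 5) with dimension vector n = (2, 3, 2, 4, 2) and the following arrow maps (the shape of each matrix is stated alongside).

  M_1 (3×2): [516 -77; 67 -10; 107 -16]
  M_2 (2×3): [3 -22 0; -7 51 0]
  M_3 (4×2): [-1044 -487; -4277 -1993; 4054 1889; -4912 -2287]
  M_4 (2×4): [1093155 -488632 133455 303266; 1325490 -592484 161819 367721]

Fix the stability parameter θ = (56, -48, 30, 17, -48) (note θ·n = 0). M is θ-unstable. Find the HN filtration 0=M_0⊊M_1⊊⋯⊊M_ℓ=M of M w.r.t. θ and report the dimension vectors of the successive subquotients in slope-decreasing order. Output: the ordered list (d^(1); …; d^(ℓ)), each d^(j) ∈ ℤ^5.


Via rank(M_{q-1}∘⋯∘M_p): M ≅ I[1,5]^2, I[2,2], I[4,4]^2.
μ_θ-semistable layers: μ^(1)=17; μ^(2)=7/5; μ^(3)=-48

((0, 0, 0, 2, 0); (2, 2, 2, 2, 2); (0, 1, 0, 0, 0))


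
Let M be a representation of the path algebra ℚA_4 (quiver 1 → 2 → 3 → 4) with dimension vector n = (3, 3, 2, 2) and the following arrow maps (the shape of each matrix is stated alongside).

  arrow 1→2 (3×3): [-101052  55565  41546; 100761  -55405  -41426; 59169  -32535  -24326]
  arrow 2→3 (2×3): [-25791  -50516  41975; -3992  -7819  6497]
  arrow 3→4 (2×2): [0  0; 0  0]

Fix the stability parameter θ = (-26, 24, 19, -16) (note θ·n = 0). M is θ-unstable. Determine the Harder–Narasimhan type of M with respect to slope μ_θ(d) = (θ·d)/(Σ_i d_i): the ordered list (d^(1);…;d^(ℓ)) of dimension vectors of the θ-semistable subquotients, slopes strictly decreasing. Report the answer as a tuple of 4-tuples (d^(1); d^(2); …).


Barcode: M ≅ I[1,1], I[1,2], I[1,3], I[2,3], I[4,4]^2. HN layers by μ_θ (4 steps, strictly decreasing):
  μ^(1)=24; μ^(2)=43/2; μ^(3)=-16; μ^(4)=-26

((0, 1, 0, 0); (0, 2, 2, 0); (0, 0, 0, 2); (3, 0, 0, 0))


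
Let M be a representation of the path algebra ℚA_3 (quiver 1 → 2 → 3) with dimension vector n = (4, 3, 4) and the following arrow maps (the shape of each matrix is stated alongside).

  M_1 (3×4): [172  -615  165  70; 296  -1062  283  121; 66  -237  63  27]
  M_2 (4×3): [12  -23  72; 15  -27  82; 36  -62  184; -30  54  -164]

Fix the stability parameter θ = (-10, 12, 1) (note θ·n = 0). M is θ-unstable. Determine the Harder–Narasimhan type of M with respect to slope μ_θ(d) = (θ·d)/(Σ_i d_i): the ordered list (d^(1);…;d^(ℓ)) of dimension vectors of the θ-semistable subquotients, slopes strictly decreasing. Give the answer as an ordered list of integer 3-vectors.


Barcode: M ≅ I[1,1], I[1,2], I[1,3]^2, I[3,3]^2. HN layers by μ_θ (4 steps, strictly decreasing):
  μ^(1)=12; μ^(2)=13/2; μ^(3)=1; μ^(4)=-10

((0, 1, 0); (0, 2, 2); (0, 0, 2); (4, 0, 0))


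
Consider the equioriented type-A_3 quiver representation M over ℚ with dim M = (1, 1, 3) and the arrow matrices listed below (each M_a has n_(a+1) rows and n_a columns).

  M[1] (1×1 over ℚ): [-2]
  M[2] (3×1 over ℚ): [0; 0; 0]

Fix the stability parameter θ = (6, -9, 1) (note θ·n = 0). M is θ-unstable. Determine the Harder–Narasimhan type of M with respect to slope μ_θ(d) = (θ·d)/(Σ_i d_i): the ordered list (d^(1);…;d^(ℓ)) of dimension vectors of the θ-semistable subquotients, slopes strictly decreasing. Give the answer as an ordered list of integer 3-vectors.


Interval decomposition of M: I[1,2], I[3,3]^3.
HN type (ℓ=2): μ^(1)=1; μ^(2)=-3/2

((0, 0, 3); (1, 1, 0))


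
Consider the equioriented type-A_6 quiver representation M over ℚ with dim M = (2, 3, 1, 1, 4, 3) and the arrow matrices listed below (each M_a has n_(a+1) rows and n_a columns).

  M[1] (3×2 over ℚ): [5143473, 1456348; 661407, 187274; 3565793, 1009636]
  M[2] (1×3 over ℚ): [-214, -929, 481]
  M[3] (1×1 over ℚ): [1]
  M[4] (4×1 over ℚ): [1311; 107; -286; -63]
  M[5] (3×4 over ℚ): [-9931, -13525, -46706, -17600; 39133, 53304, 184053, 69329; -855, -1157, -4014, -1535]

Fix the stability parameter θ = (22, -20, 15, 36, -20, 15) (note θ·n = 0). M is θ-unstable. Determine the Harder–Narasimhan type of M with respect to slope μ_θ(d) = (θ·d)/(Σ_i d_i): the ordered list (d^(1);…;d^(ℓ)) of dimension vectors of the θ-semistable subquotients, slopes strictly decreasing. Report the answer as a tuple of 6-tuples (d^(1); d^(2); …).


Interval decomposition of M: I[1,2], I[1,6], I[2,2], I[5,5], I[5,6]^2.
HN type (ℓ=4): μ^(1)=15; μ^(2)=31/3; μ^(3)=1; μ^(4)=-20

((0, 0, 0, 0, 0, 3); (0, 0, 1, 1, 1, 0); (2, 2, 0, 0, 0, 0); (0, 1, 0, 0, 3, 0))


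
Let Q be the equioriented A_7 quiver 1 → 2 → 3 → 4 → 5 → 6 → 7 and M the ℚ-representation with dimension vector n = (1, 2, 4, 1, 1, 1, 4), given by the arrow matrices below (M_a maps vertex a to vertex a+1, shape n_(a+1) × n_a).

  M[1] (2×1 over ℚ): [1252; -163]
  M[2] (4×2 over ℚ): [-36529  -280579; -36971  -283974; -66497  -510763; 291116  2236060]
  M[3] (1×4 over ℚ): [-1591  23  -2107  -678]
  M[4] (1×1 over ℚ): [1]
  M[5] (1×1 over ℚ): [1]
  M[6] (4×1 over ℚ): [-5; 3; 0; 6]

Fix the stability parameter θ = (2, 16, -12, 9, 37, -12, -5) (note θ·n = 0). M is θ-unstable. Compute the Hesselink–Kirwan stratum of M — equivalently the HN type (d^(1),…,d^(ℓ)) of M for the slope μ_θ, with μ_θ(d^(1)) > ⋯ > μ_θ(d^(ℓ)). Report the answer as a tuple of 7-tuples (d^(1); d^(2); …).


Barcode: M ≅ I[1,3], I[2,7], I[3,3]^2, I[7,7]^3. HN layers by μ_θ (4 steps, strictly decreasing):
  μ^(1)=29/4; μ^(2)=2; μ^(3)=-5; μ^(4)=-12

((0, 0, 0, 1, 1, 1, 1); (1, 2, 2, 0, 0, 0, 0); (0, 0, 0, 0, 0, 0, 3); (0, 0, 2, 0, 0, 0, 0))


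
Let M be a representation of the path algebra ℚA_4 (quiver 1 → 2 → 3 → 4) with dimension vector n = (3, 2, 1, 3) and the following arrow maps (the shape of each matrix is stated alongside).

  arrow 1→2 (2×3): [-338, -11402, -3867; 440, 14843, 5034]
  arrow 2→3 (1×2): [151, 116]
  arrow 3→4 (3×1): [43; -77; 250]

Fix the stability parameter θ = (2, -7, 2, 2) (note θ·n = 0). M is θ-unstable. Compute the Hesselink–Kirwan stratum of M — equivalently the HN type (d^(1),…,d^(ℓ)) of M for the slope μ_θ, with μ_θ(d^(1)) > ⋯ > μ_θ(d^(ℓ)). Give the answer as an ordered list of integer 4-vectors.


Interval decomposition of M: I[1,1], I[1,2], I[1,4], I[4,4]^2.
HN type (ℓ=2): μ^(1)=2; μ^(2)=-5/2

((1, 0, 1, 3); (2, 2, 0, 0))


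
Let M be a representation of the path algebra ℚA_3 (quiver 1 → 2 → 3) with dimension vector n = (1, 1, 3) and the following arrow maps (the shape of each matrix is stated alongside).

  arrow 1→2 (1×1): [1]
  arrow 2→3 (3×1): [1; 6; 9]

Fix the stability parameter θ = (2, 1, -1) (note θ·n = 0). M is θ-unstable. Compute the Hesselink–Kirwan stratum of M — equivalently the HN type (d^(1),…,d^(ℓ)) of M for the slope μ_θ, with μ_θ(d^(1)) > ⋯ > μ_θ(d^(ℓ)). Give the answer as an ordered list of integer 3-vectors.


Barcode: M ≅ I[1,3], I[3,3]^2. HN layers by μ_θ (2 steps, strictly decreasing):
  μ^(1)=2/3; μ^(2)=-1

((1, 1, 1); (0, 0, 2))


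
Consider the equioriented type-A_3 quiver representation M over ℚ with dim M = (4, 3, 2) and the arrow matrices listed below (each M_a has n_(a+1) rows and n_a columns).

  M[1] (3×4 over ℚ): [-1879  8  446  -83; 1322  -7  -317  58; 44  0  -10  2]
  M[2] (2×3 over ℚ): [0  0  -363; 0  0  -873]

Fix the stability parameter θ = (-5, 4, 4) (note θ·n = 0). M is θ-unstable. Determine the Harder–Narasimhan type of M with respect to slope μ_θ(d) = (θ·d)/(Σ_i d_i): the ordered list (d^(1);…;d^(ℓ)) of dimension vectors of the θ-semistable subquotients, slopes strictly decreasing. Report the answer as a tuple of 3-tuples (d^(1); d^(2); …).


Via rank(M_{q-1}∘⋯∘M_p): M ≅ I[1,1], I[1,2]^2, I[1,3], I[3,3].
μ_θ-semistable layers: μ^(1)=4; μ^(2)=-5

((0, 3, 2); (4, 0, 0))


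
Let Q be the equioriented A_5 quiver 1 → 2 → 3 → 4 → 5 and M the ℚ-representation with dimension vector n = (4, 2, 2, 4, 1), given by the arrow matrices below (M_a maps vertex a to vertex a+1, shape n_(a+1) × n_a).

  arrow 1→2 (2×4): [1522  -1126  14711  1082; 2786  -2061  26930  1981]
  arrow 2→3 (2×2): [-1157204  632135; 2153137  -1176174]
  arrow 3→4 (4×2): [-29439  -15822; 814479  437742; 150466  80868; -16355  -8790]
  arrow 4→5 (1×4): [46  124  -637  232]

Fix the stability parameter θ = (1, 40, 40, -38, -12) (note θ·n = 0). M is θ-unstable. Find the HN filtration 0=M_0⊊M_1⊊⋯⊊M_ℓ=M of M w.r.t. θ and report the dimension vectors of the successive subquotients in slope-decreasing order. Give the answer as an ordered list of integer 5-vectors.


Interval decomposition of M: I[1,1]^2, I[1,3], I[1,4], I[4,4]^2, I[4,5].
HN type (ℓ=5): μ^(1)=40; μ^(2)=14; μ^(3)=1; μ^(4)=-12; μ^(5)=-38

((0, 1, 1, 0, 0); (0, 1, 1, 1, 0); (4, 0, 0, 0, 0); (0, 0, 0, 0, 1); (0, 0, 0, 3, 0))


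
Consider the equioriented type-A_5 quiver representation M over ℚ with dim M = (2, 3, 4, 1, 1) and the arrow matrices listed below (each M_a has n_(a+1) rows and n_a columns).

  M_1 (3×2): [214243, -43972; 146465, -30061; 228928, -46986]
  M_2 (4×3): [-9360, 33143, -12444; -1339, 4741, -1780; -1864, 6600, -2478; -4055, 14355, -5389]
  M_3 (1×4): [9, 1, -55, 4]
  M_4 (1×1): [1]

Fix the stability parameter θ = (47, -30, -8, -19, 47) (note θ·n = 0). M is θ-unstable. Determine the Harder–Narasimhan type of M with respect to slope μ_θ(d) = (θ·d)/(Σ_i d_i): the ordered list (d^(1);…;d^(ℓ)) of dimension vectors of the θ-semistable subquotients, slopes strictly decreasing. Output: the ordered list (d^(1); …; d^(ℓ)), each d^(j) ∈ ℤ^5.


Via rank(M_{q-1}∘⋯∘M_p): M ≅ I[1,3], I[1,5], I[2,3], I[3,3].
μ_θ-semistable layers: μ^(1)=47; μ^(2)=3; μ^(3)=-5/2; μ^(4)=-8; μ^(5)=-30

((0, 0, 0, 0, 1); (1, 1, 1, 0, 0); (1, 1, 1, 1, 0); (0, 0, 2, 0, 0); (0, 1, 0, 0, 0))


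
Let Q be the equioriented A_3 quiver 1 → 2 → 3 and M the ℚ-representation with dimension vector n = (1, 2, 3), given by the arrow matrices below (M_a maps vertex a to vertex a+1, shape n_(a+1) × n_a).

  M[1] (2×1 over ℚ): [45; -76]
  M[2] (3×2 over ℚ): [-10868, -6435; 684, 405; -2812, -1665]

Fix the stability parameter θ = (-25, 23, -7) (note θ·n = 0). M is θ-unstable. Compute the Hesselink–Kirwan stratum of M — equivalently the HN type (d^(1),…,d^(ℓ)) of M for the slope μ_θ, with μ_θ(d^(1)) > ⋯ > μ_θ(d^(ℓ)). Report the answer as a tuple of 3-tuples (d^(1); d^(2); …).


Interval decomposition of M: I[1,2], I[2,3], I[3,3]^2.
HN type (ℓ=4): μ^(1)=23; μ^(2)=8; μ^(3)=-7; μ^(4)=-25

((0, 1, 0); (0, 1, 1); (0, 0, 2); (1, 0, 0))


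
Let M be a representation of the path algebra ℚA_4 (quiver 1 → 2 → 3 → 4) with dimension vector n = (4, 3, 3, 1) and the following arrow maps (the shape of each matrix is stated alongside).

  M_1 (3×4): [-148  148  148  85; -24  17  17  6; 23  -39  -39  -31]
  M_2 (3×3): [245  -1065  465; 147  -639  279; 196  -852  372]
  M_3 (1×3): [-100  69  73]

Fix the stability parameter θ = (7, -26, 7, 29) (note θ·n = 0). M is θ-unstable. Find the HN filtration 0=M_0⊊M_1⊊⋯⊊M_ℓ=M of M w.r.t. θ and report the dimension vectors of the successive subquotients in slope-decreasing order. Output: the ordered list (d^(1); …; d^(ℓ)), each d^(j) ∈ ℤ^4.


Via rank(M_{q-1}∘⋯∘M_p): M ≅ I[1,1], I[1,2]^2, I[1,4], I[3,3]^2.
μ_θ-semistable layers: μ^(1)=29; μ^(2)=7; μ^(3)=-19/2

((0, 0, 0, 1); (1, 0, 3, 0); (3, 3, 0, 0))


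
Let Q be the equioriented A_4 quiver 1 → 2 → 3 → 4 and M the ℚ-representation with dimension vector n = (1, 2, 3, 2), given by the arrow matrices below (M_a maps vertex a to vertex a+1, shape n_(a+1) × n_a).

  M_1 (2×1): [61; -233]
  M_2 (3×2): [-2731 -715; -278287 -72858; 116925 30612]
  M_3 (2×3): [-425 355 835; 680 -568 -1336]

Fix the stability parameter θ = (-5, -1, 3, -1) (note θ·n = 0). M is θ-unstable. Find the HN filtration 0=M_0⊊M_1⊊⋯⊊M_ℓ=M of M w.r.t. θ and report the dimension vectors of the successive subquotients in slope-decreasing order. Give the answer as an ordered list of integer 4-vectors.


Via rank(M_{q-1}∘⋯∘M_p): M ≅ I[1,3], I[2,4], I[3,3], I[4,4].
μ_θ-semistable layers: μ^(1)=3; μ^(2)=1; μ^(3)=-1; μ^(4)=-5

((0, 0, 2, 0); (0, 0, 1, 1); (0, 2, 0, 1); (1, 0, 0, 0))


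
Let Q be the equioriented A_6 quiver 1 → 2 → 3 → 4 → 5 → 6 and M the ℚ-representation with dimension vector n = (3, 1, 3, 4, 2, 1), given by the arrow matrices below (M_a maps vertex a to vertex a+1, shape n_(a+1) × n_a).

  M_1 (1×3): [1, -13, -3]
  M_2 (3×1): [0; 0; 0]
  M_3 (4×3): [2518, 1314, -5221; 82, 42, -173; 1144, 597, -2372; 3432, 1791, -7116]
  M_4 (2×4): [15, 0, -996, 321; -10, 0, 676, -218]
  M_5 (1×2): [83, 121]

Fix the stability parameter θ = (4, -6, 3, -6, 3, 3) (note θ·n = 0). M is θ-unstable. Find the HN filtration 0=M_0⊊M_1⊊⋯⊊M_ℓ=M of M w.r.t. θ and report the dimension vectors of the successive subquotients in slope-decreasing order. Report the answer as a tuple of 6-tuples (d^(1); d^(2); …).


Interval decomposition of M: I[1,1]^2, I[1,2], I[3,4]^2, I[3,6], I[4,5].
HN type (ℓ=5): μ^(1)=4; μ^(2)=3; μ^(3)=-1; μ^(4)=-3/2; μ^(5)=-6

((2, 0, 0, 0, 0, 0); (0, 0, 0, 0, 2, 1); (1, 1, 0, 0, 0, 0); (0, 0, 3, 3, 0, 0); (0, 0, 0, 1, 0, 0))


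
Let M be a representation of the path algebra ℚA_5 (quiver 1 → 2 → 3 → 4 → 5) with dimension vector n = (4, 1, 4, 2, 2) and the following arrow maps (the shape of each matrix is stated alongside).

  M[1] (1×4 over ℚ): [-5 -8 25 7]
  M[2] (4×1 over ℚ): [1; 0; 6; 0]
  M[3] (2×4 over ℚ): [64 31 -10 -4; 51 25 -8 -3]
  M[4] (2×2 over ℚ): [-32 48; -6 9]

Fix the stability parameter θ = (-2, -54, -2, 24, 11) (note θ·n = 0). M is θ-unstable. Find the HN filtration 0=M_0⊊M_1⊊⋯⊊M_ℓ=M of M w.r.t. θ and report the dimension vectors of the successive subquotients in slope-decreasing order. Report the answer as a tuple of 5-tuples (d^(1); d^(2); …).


Via rank(M_{q-1}∘⋯∘M_p): M ≅ I[1,1]^3, I[1,5], I[3,3]^2, I[3,4], I[5,5].
μ_θ-semistable layers: μ^(1)=24; μ^(2)=35/2; μ^(3)=11; μ^(4)=-2; μ^(5)=-28

((0, 0, 0, 1, 0); (0, 0, 0, 1, 1); (0, 0, 0, 0, 1); (3, 0, 4, 0, 0); (1, 1, 0, 0, 0))


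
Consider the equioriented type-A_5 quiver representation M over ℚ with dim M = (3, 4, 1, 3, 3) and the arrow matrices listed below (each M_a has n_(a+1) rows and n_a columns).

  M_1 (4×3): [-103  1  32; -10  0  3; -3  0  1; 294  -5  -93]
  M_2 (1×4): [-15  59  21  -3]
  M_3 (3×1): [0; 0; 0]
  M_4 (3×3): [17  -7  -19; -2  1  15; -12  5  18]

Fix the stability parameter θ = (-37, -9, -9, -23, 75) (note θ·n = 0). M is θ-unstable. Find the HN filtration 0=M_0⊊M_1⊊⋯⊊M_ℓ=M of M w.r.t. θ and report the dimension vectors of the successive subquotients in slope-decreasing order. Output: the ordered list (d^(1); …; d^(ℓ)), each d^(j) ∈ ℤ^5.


Barcode: M ≅ I[1,2]^2, I[1,3], I[2,2], I[4,5]^3. HN layers by μ_θ (4 steps, strictly decreasing):
  μ^(1)=75; μ^(2)=-9; μ^(3)=-23; μ^(4)=-37

((0, 0, 0, 0, 3); (0, 4, 1, 0, 0); (0, 0, 0, 3, 0); (3, 0, 0, 0, 0))


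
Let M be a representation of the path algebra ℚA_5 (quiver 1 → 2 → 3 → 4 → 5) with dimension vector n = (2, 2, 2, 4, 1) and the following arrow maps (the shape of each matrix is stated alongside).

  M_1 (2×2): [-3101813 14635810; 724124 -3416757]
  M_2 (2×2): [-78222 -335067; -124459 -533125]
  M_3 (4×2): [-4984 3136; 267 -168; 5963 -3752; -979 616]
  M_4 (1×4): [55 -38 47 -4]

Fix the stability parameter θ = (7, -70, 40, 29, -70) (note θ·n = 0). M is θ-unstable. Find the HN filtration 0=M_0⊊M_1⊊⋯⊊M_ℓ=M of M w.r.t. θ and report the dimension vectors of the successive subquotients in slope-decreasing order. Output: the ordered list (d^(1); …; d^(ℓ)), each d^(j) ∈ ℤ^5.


Via rank(M_{q-1}∘⋯∘M_p): M ≅ I[1,3], I[1,5], I[4,4]^3.
μ_θ-semistable layers: μ^(1)=40; μ^(2)=29; μ^(3)=-1/3; μ^(4)=-63/2

((0, 0, 1, 0, 0); (0, 0, 0, 3, 0); (0, 0, 1, 1, 1); (2, 2, 0, 0, 0))


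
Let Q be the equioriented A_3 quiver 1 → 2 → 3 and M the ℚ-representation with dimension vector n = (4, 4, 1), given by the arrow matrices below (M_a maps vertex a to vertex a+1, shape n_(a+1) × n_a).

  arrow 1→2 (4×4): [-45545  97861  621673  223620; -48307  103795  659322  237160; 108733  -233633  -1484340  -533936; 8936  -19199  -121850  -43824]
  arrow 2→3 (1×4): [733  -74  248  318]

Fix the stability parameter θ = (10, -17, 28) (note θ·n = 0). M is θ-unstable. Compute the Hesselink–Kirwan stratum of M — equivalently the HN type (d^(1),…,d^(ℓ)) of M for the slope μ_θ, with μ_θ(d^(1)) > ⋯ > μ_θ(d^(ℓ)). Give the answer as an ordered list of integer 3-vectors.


Interval decomposition of M: I[1,1], I[1,2]^2, I[1,3], I[2,2].
HN type (ℓ=4): μ^(1)=28; μ^(2)=10; μ^(3)=-7/2; μ^(4)=-17

((0, 0, 1); (1, 0, 0); (3, 3, 0); (0, 1, 0))


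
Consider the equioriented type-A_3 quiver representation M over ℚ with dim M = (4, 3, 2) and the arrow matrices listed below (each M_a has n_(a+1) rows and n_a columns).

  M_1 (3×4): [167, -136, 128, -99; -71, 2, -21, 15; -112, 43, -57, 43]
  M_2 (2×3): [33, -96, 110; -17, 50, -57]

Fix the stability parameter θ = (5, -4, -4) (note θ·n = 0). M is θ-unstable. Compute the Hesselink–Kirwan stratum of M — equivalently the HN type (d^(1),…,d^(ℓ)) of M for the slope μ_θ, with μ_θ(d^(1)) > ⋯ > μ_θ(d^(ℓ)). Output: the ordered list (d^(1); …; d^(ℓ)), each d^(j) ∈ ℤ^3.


Via rank(M_{q-1}∘⋯∘M_p): M ≅ I[1,1], I[1,2], I[1,3]^2.
μ_θ-semistable layers: μ^(1)=5; μ^(2)=1/2; μ^(3)=-1

((1, 0, 0); (1, 1, 0); (2, 2, 2))


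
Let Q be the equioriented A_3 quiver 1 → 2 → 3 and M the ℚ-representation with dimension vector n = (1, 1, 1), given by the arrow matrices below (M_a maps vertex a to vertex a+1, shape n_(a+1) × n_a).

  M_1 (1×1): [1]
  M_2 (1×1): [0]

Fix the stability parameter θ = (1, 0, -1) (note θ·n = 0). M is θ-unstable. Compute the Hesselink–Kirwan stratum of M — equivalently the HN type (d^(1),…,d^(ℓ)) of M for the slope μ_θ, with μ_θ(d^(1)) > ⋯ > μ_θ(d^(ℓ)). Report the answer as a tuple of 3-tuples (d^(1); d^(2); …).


Barcode: M ≅ I[1,2], I[3,3]. HN layers by μ_θ (2 steps, strictly decreasing):
  μ^(1)=1/2; μ^(2)=-1

((1, 1, 0); (0, 0, 1))


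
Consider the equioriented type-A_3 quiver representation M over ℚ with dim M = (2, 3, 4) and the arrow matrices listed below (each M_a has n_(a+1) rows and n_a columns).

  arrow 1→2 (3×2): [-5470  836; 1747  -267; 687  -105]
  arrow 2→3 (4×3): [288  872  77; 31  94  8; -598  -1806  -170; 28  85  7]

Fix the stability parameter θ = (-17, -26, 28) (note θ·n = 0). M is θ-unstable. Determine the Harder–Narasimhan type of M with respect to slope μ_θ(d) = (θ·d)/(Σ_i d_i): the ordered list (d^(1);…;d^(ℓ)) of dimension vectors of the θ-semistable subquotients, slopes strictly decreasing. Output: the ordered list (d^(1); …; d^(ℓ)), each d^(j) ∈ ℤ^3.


Barcode: M ≅ I[1,3]^2, I[2,3], I[3,3]. HN layers by μ_θ (3 steps, strictly decreasing):
  μ^(1)=28; μ^(2)=-43/2; μ^(3)=-26

((0, 0, 4); (2, 2, 0); (0, 1, 0))


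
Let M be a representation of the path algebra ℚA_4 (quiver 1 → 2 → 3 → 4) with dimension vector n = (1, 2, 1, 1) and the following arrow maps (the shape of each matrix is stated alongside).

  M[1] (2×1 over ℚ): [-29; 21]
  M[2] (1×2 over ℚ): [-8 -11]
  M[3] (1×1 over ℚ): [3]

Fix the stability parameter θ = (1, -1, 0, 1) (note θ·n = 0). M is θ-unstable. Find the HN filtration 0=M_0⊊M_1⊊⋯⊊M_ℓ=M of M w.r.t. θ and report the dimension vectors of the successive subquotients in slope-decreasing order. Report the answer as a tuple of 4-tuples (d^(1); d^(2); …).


Interval decomposition of M: I[1,4], I[2,2].
HN type (ℓ=3): μ^(1)=1; μ^(2)=0; μ^(3)=-1

((0, 0, 0, 1); (1, 1, 1, 0); (0, 1, 0, 0))


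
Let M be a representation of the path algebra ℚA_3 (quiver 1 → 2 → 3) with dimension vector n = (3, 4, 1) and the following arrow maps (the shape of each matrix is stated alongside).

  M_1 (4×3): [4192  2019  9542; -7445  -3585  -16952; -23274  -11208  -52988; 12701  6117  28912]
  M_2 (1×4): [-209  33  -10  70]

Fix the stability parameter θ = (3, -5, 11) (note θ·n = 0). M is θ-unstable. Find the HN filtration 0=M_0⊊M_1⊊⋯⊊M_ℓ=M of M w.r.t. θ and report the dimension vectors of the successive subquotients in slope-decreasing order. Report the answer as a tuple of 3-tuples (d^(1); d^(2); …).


Barcode: M ≅ I[1,1], I[1,2], I[1,3], I[2,2]^2. HN layers by μ_θ (4 steps, strictly decreasing):
  μ^(1)=11; μ^(2)=3; μ^(3)=-1; μ^(4)=-5

((0, 0, 1); (1, 0, 0); (2, 2, 0); (0, 2, 0))


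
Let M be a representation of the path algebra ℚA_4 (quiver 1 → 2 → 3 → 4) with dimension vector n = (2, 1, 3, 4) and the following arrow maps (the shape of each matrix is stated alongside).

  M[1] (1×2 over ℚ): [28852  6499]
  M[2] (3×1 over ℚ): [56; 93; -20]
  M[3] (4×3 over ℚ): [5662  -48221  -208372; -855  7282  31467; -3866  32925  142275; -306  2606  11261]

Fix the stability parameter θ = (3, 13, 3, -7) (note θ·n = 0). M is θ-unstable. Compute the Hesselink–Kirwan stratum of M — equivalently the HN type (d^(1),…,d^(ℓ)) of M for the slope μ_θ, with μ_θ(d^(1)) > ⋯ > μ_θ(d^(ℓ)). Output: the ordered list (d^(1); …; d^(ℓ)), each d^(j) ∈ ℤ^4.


Interval decomposition of M: I[1,1], I[1,4], I[3,4]^2, I[4,4].
HN type (ℓ=3): μ^(1)=3; μ^(2)=-2; μ^(3)=-7

((2, 1, 1, 1); (0, 0, 2, 2); (0, 0, 0, 1))


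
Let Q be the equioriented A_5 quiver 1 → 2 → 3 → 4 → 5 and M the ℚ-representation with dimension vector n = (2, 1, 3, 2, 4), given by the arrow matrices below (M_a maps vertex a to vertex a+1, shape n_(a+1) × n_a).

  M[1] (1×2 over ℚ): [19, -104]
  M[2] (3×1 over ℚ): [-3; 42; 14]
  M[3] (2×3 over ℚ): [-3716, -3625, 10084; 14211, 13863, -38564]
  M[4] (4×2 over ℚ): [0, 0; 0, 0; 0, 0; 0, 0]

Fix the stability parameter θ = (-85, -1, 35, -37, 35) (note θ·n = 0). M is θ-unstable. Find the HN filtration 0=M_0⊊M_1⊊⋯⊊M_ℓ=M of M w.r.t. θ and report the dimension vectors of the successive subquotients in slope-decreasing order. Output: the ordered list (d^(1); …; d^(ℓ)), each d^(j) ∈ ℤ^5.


Via rank(M_{q-1}∘⋯∘M_p): M ≅ I[1,1], I[1,4], I[3,3], I[3,4], I[5,5]^4.
μ_θ-semistable layers: μ^(1)=35; μ^(2)=-1; μ^(3)=-85

((0, 0, 1, 0, 4); (0, 1, 2, 2, 0); (2, 0, 0, 0, 0))


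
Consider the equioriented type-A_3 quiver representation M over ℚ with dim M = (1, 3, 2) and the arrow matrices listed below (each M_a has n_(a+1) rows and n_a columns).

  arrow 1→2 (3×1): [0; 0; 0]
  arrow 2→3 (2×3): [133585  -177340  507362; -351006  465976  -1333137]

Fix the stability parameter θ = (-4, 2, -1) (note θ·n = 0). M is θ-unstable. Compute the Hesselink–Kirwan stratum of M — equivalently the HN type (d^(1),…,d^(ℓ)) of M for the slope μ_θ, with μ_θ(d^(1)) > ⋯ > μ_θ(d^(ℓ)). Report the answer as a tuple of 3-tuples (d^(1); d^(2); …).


Interval decomposition of M: I[1,1], I[2,2], I[2,3]^2.
HN type (ℓ=3): μ^(1)=2; μ^(2)=1/2; μ^(3)=-4

((0, 1, 0); (0, 2, 2); (1, 0, 0))


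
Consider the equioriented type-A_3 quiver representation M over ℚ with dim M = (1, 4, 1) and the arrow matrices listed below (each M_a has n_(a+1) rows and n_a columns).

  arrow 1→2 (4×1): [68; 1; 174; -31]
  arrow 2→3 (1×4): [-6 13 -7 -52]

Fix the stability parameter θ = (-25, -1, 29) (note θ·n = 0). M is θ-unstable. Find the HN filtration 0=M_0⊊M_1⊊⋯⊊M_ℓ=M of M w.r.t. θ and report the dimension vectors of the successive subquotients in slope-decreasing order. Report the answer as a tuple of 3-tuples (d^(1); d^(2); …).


Interval decomposition of M: I[1,3], I[2,2]^3.
HN type (ℓ=3): μ^(1)=29; μ^(2)=-1; μ^(3)=-25

((0, 0, 1); (0, 4, 0); (1, 0, 0))


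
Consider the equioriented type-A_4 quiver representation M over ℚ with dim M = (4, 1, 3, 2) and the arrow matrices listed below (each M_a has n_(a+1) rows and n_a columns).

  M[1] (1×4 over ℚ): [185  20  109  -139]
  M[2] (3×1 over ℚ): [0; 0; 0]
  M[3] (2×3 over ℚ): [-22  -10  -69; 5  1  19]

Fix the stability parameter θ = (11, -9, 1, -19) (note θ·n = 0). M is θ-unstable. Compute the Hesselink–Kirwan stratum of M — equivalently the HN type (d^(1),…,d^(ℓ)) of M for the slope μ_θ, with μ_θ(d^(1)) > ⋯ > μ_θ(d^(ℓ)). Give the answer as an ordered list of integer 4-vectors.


Via rank(M_{q-1}∘⋯∘M_p): M ≅ I[1,1]^3, I[1,2], I[3,3], I[3,4]^2.
μ_θ-semistable layers: μ^(1)=11; μ^(2)=1; μ^(3)=-9

((3, 0, 0, 0); (1, 1, 1, 0); (0, 0, 2, 2))


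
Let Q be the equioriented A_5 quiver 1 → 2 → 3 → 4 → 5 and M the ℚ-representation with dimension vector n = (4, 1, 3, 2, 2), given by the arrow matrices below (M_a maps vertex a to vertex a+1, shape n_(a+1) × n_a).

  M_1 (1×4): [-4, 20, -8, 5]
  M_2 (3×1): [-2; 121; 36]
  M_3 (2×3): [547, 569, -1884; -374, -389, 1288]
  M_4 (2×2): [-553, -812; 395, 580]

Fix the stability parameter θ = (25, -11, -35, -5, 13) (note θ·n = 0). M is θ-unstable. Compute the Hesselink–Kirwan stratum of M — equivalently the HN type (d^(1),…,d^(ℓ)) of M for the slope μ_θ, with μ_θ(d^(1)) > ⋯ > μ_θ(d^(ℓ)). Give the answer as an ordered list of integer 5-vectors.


Interval decomposition of M: I[1,1]^3, I[1,5], I[3,3], I[3,4], I[5,5].
HN type (ℓ=5): μ^(1)=25; μ^(2)=13; μ^(3)=-5; μ^(4)=-7; μ^(5)=-35

((3, 0, 0, 0, 0); (0, 0, 0, 0, 2); (0, 0, 0, 2, 0); (1, 1, 1, 0, 0); (0, 0, 2, 0, 0))


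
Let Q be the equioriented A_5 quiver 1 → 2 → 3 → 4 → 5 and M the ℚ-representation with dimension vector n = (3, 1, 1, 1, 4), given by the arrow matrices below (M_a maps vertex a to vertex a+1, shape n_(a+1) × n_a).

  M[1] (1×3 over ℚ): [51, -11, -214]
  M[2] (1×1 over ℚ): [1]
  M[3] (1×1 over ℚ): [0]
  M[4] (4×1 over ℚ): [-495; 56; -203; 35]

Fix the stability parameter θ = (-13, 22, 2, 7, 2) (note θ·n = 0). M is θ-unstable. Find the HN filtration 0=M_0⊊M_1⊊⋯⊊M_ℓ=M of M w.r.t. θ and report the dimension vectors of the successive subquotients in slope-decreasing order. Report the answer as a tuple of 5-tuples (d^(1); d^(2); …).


Via rank(M_{q-1}∘⋯∘M_p): M ≅ I[1,1]^2, I[1,3], I[4,5], I[5,5]^3.
μ_θ-semistable layers: μ^(1)=12; μ^(2)=9/2; μ^(3)=2; μ^(4)=-13

((0, 1, 1, 0, 0); (0, 0, 0, 1, 1); (0, 0, 0, 0, 3); (3, 0, 0, 0, 0))
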